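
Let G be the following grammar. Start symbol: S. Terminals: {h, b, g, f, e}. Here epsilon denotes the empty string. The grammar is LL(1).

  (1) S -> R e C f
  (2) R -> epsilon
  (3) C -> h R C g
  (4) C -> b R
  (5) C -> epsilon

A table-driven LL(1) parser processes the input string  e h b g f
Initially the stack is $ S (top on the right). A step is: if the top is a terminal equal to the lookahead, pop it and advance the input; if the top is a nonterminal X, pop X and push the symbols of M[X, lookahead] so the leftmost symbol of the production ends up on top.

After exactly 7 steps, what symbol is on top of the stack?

b

     Stack        Input        Action
  1  $ S          e h b g f $  expand S -> R e C f
  2  $ f C e R    e h b g f $  expand R -> epsilon
  3  $ f C e      e h b g f $  match e
  4  $ f C        h b g f $    expand C -> h R C g
  5  $ f g C R h  h b g f $    match h
  6  $ f g C R    b g f $      expand R -> epsilon
  7  $ f g C      b g f $      expand C -> b R
Stack after step 7: $ f g R b (top = b).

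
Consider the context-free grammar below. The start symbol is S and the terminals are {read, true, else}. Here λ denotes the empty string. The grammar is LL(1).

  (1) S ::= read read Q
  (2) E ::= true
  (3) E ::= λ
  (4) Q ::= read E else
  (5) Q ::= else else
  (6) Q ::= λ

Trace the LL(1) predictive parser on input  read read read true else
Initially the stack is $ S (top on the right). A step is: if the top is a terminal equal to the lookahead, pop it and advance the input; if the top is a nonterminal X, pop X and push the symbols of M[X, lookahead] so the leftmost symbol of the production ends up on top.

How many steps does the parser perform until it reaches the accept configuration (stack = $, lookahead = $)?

step 1: stack=$ S  input=read read read true else $  — expand S ::= read read Q
step 2: stack=$ Q read read  input=read read read true else $  — match read
step 3: stack=$ Q read  input=read read true else $  — match read
step 4: stack=$ Q  input=read true else $  — expand Q ::= read E else
step 5: stack=$ else E read  input=read true else $  — match read
step 6: stack=$ else E  input=true else $  — expand E ::= true
step 7: stack=$ else true  input=true else $  — match true
step 8: stack=$ else  input=else $  — match else
Accept reached after 8 steps.

8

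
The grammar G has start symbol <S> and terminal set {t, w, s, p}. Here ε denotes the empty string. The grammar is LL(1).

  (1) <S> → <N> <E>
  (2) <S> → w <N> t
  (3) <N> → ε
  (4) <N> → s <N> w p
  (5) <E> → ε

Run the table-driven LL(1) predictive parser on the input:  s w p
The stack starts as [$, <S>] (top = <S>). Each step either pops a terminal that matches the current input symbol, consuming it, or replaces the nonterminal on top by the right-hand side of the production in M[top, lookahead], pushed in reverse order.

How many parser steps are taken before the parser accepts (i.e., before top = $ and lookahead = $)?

step 1: stack=$ <S>  input=s w p $  — expand <S> → <N> <E>
step 2: stack=$ <E> <N>  input=s w p $  — expand <N> → s <N> w p
step 3: stack=$ <E> p w <N> s  input=s w p $  — match s
step 4: stack=$ <E> p w <N>  input=w p $  — expand <N> → ε
step 5: stack=$ <E> p w  input=w p $  — match w
step 6: stack=$ <E> p  input=p $  — match p
step 7: stack=$ <E>  input=$  — expand <E> → ε
Accept reached after 7 steps.

7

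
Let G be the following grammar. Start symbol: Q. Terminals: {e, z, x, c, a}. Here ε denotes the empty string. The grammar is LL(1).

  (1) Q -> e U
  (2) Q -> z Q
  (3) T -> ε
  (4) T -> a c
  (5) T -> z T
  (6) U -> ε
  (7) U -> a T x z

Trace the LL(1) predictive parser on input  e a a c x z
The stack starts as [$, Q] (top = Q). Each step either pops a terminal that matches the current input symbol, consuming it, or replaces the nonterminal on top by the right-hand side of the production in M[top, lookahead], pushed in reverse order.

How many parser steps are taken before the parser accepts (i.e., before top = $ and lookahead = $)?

9

step 1: stack=$ Q  input=e a a c x z $  — expand Q -> e U
step 2: stack=$ U e  input=e a a c x z $  — match e
step 3: stack=$ U  input=a a c x z $  — expand U -> a T x z
step 4: stack=$ z x T a  input=a a c x z $  — match a
step 5: stack=$ z x T  input=a c x z $  — expand T -> a c
step 6: stack=$ z x c a  input=a c x z $  — match a
step 7: stack=$ z x c  input=c x z $  — match c
step 8: stack=$ z x  input=x z $  — match x
step 9: stack=$ z  input=z $  — match z
Accept reached after 9 steps.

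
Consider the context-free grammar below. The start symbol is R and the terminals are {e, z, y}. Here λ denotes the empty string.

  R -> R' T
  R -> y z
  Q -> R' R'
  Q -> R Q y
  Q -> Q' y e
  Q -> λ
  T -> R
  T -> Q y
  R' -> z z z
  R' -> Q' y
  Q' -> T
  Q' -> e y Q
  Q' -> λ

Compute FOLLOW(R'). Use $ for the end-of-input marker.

FIRST(R) = {e, y, z}  (via R' T)
FIRST(Q) = {λ, e, y, z}  (via R' R', R Q y, Q' y e)
FIRST(T) = {e, y, z}  (via R, Q y)
FIRST(Q') = {λ, e, y, z}  (via T)
FIRST(R') = {e, y, z}  (via Q' y)
FOLLOW(R) includes $ since R is the start symbol.
FOLLOW(Q'): in Q->Q' y e, Q' is followed by y e with FIRST {y}; in R'->Q' y, Q' is followed by y with FIRST {y}. Thus FOLLOW(Q') = {y}.
FOLLOW(Q): in Q->R Q y, Q is followed by y with FIRST {y}; in T->Q y, Q is followed by y with FIRST {y}; in Q'->e y Q, the suffix after Q is empty, so FOLLOW(Q) ⊇ FOLLOW(Q') = {y}. Thus FOLLOW(Q) = {y}.
FOLLOW(R'): in R->R' T, R' is followed by T with FIRST {e, y, z}; in Q->R' R' (occurrence 1), R' is followed by R' with FIRST {e, y, z}; in Q->R' R' (occurrence 2), the suffix after R' is empty, so FOLLOW(R') ⊇ FOLLOW(Q) = {y}. Thus FOLLOW(R') = {e, y, z}.
FOLLOW(R): in Q->R Q y, R is followed by Q y with FIRST {e, y, z}; in T->R, the suffix after R is empty, so FOLLOW(R) ⊇ FOLLOW(T) = {$, e, y, z}. Thus FOLLOW(R) = {$, e, y, z}.
FOLLOW(T): in R->R' T, the suffix after T is empty, so FOLLOW(T) ⊇ FOLLOW(R) = {$, e, y, z}; in Q'->T, the suffix after T is empty, so FOLLOW(T) ⊇ FOLLOW(Q') = {y}. Thus FOLLOW(T) = {$, e, y, z}.

{e, y, z}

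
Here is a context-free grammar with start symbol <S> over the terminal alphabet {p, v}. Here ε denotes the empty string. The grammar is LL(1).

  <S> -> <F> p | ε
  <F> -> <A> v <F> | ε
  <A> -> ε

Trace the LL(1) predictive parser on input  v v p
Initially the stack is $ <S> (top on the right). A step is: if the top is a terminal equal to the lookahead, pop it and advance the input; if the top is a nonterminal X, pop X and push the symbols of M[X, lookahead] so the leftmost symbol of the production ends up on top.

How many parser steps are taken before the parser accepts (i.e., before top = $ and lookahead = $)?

     Stack          Input    Action
  1  $ <S>          v v p $  expand <S> -> <F> p
  2  $ p <F>        v v p $  expand <F> -> <A> v <F>
  3  $ p <F> v <A>  v v p $  expand <A> -> ε
  4  $ p <F> v      v v p $  match v
  5  $ p <F>        v p $    expand <F> -> <A> v <F>
  6  $ p <F> v <A>  v p $    expand <A> -> ε
  7  $ p <F> v      v p $    match v
  8  $ p <F>        p $      expand <F> -> ε
  9  $ p            p $      match p
Accept reached after 9 steps.

9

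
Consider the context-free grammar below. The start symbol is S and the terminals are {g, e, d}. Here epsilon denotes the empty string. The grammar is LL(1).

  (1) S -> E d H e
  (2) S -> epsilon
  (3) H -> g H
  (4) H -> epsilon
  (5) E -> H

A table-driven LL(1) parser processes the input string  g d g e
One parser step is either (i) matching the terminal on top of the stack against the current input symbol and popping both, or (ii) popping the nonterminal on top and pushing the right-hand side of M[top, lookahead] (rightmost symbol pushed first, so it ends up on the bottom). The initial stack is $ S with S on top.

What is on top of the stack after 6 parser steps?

     Stack        Input      Action
  1  $ S          g d g e $  expand S -> E d H e
  2  $ e H d E    g d g e $  expand E -> H
  3  $ e H d H    g d g e $  expand H -> g H
  4  $ e H d H g  g d g e $  match g
  5  $ e H d H    d g e $    expand H -> epsilon
  6  $ e H d      d g e $    match d
Stack after step 6: $ e H (top = H).

H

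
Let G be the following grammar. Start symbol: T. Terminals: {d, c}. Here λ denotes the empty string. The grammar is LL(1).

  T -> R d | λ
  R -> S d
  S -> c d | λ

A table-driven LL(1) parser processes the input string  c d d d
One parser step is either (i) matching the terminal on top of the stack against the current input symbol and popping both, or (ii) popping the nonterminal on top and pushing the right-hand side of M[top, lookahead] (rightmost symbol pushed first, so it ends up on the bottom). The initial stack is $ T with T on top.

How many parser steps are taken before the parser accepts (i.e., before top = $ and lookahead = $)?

     Stack      Input      Action
  1  $ T        c d d d $  expand T -> R d
  2  $ d R      c d d d $  expand R -> S d
  3  $ d d S    c d d d $  expand S -> c d
  4  $ d d d c  c d d d $  match c
  5  $ d d d    d d d $    match d
  6  $ d d      d d $      match d
  7  $ d        d $        match d
Accept reached after 7 steps.

7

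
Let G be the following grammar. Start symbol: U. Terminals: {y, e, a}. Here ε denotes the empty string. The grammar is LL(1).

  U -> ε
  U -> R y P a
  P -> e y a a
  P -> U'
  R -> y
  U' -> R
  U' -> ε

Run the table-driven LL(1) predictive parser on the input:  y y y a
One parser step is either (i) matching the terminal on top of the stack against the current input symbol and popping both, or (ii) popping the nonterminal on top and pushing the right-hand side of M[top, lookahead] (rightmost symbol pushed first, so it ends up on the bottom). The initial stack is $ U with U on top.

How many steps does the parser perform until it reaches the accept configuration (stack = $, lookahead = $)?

     Stack      Input      Action
  1  $ U        y y y a $  expand U -> R y P a
  2  $ a P y R  y y y a $  expand R -> y
  3  $ a P y y  y y y a $  match y
  4  $ a P y    y y a $    match y
  5  $ a P      y a $      expand P -> U'
  6  $ a U'     y a $      expand U' -> R
  7  $ a R      y a $      expand R -> y
  8  $ a y      y a $      match y
  9  $ a        a $        match a
Accept reached after 9 steps.

9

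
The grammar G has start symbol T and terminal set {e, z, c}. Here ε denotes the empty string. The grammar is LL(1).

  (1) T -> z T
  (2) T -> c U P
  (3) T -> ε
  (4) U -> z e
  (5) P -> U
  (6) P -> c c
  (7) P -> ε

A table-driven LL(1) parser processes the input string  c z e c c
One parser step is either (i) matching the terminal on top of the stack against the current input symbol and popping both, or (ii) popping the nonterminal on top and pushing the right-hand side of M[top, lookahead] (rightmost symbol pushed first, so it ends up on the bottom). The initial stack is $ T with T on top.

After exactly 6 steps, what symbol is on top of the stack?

c

step 1: stack=$ T  input=c z e c c $  — expand T -> c U P
step 2: stack=$ P U c  input=c z e c c $  — match c
step 3: stack=$ P U  input=z e c c $  — expand U -> z e
step 4: stack=$ P e z  input=z e c c $  — match z
step 5: stack=$ P e  input=e c c $  — match e
step 6: stack=$ P  input=c c $  — expand P -> c c
Stack after step 6: $ c c (top = c).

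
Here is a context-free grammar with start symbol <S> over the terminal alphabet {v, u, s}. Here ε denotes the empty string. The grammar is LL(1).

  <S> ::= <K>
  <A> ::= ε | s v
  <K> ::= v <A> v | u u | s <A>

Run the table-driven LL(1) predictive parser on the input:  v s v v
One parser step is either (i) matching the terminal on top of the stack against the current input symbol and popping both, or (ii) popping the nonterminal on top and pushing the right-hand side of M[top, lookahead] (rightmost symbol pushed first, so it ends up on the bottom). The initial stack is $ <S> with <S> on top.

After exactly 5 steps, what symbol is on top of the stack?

v

step 1: stack=$ <S>  input=v s v v $  — expand <S> ::= <K>
step 2: stack=$ <K>  input=v s v v $  — expand <K> ::= v <A> v
step 3: stack=$ v <A> v  input=v s v v $  — match v
step 4: stack=$ v <A>  input=s v v $  — expand <A> ::= s v
step 5: stack=$ v v s  input=s v v $  — match s
Stack after step 5: $ v v (top = v).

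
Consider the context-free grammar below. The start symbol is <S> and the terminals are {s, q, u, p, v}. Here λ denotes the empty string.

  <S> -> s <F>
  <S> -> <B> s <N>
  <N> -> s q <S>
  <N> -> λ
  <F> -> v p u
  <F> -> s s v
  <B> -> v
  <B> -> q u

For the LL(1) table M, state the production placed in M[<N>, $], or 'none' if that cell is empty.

<N> -> λ

FIRST(<N>) = {λ, s}
FIRST(<F>) = {s, v}
FIRST(<B>) = {q, v}
FIRST(<S>) = {q, s, v}  (via <B> s <N>)
FOLLOW(<S>) includes $ since <S> is the start symbol.
FOLLOW(<S>): in <N>->s q <S>, the suffix after <S> is empty, so FOLLOW(<S>) ⊇ FOLLOW(<N>) = {$}. Thus FOLLOW(<S>) = {$}.
FOLLOW(<N>): in <S>-><B> s <N>, the suffix after <N> is empty, so FOLLOW(<N>) ⊇ FOLLOW(<S>) = {$}. Thus FOLLOW(<N>) = {$}.
For <N> -> s q <S>: FIRST(s q <S>) = {s}, so it goes in M[<N>, t] for t ∈ {s}.
For <N> -> λ: FIRST(λ) = {λ}, so it goes in M[<N>, t] for t ∈ {}; since λ ∈ FIRST, also for every t ∈ FOLLOW(<N>) = {$}.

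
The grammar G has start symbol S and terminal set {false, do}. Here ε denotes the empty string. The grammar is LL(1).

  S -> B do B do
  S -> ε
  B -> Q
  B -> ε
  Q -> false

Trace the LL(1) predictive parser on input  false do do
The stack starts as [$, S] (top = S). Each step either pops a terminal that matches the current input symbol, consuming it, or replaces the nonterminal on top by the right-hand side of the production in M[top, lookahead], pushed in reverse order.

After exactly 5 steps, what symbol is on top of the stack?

step 1: stack=$ S  input=false do do $  — expand S -> B do B do
step 2: stack=$ do B do B  input=false do do $  — expand B -> Q
step 3: stack=$ do B do Q  input=false do do $  — expand Q -> false
step 4: stack=$ do B do false  input=false do do $  — match false
step 5: stack=$ do B do  input=do do $  — match do
Stack after step 5: $ do B (top = B).

B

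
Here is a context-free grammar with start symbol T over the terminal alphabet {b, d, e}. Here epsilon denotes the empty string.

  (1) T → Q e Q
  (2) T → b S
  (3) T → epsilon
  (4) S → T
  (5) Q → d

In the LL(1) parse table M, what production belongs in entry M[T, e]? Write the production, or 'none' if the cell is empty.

FIRST(Q) = {d}
FIRST(T) = {epsilon, b, d}  (via Q e Q)
FIRST(S) = {epsilon, b, d}  (via T)
FOLLOW(T) includes $ since T is the start symbol.
FOLLOW(T): in S→T, the suffix after T is empty, so FOLLOW(T) ⊇ FOLLOW(S) = {$}. Thus FOLLOW(T) = {$}.
FOLLOW(S): in T→b S, the suffix after S is empty, so FOLLOW(S) ⊇ FOLLOW(T) = {$}. Thus FOLLOW(S) = {$}.
For T → Q e Q: FIRST(Q e Q) = {d}, so it goes in M[T, t] for t ∈ {d}.
For T → b S: FIRST(b S) = {b}, so it goes in M[T, t] for t ∈ {b}.
For T → epsilon: FIRST(epsilon) = {epsilon}, so it goes in M[T, t] for t ∈ {}; since epsilon ∈ FIRST, also for every t ∈ FOLLOW(T) = {$}.
None of these place a production in M[T, e].

none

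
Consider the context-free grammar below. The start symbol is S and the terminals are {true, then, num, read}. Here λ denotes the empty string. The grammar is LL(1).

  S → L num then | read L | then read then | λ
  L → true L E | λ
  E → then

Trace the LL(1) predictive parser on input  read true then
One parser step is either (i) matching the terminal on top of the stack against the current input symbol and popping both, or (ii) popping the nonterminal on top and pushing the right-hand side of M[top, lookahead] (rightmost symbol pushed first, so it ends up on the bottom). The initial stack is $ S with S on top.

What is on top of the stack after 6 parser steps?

step 1: stack=$ S  input=read true then $  — expand S → read L
step 2: stack=$ L read  input=read true then $  — match read
step 3: stack=$ L  input=true then $  — expand L → true L E
step 4: stack=$ E L true  input=true then $  — match true
step 5: stack=$ E L  input=then $  — expand L → λ
step 6: stack=$ E  input=then $  — expand E → then
Stack after step 6: $ then (top = then).

then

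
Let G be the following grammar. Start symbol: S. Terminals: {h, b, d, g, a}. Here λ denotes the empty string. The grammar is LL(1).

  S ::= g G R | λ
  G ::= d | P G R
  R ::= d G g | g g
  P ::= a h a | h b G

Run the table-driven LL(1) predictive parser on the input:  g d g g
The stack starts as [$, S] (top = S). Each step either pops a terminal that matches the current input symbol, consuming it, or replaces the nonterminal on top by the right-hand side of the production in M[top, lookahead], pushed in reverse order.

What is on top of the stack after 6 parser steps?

     Stack    Input      Action
  1  $ S      g d g g $  expand S ::= g G R
  2  $ R G g  g d g g $  match g
  3  $ R G    d g g $    expand G ::= d
  4  $ R d    d g g $    match d
  5  $ R      g g $      expand R ::= g g
  6  $ g g    g g $      match g
Stack after step 6: $ g (top = g).

g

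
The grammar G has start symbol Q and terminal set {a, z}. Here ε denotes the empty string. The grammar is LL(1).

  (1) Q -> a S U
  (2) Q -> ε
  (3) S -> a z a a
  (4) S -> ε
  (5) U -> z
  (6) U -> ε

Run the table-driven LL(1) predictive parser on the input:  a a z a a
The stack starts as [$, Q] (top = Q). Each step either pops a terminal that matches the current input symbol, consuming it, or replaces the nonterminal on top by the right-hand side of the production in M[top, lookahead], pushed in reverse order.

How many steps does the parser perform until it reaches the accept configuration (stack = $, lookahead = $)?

     Stack        Input        Action
  1  $ Q          a a z a a $  expand Q -> a S U
  2  $ U S a      a a z a a $  match a
  3  $ U S        a z a a $    expand S -> a z a a
  4  $ U a a z a  a z a a $    match a
  5  $ U a a z    z a a $      match z
  6  $ U a a      a a $        match a
  7  $ U a        a $          match a
  8  $ U          $            expand U -> ε
Accept reached after 8 steps.

8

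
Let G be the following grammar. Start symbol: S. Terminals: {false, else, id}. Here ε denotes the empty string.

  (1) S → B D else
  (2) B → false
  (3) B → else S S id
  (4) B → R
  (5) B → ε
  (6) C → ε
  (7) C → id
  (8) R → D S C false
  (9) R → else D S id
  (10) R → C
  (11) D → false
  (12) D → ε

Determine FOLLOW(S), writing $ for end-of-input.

{$, else, false, id}

FIRST(C): from C→ε we get {ε}; from C→id we get {id}. So FIRST(C) = {ε, id}.
FIRST(D): from D→false we get {false}; from D→ε we get {ε}. So FIRST(D) = {ε, false}.
FIRST(S): from S→B D else we get {else, false, id}. So FIRST(S) = {else, false, id}.
FIRST(R): from R→D S C false we get {else, false, id}; from R→else D S id we get {else}; from R→C we get {ε, id}. So FIRST(R) = {ε, else, false, id}.
FIRST(B): from B→false we get {false}; from B→else S S id we get {else}; from B→R we get {ε, else, false, id}; from B→ε we get {ε}. So FIRST(B) = {ε, else, false, id}.
FOLLOW(S) includes $ since S is the start symbol.
FOLLOW(S): in B→else S S id (occurrence 1), S is followed by S id with FIRST {else, false, id}; in B→else S S id (occurrence 2), S is followed by id with FIRST {id}; in R→D S C false, S is followed by C false with FIRST {false, id}; in R→else D S id, S is followed by id with FIRST {id}. Thus FOLLOW(S) = {$, else, false, id}.
FOLLOW(B): in S→B D else, B is followed by D else with FIRST {else, false}. Thus FOLLOW(B) = {else, false}.
FOLLOW(R): in B→R, the suffix after R is empty, so FOLLOW(R) ⊇ FOLLOW(B) = {else, false}. Thus FOLLOW(R) = {else, false}.
FOLLOW(C): in R→D S C false, C is followed by false with FIRST {false}; in R→C, the suffix after C is empty, so FOLLOW(C) ⊇ FOLLOW(R) = {else, false}. Thus FOLLOW(C) = {else, false}.
FOLLOW(D): in S→B D else, D is followed by else with FIRST {else}; in R→D S C false, D is followed by S C false with FIRST {else, false, id}; in R→else D S id, D is followed by S id with FIRST {else, false, id}. Thus FOLLOW(D) = {else, false, id}.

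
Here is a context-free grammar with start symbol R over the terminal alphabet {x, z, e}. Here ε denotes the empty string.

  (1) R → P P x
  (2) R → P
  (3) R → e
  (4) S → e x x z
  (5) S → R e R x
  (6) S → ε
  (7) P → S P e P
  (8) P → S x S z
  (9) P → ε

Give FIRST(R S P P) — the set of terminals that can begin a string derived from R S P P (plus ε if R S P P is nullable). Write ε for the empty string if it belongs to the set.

FIRST(R) = {ε, e, x}  (via P P x, P)
FIRST(S) = {ε, e, x}  (via R e R x)
FIRST(P) = {ε, e, x}  (via S P e P, S x S z)
FIRST(R S P P): take FIRST of each symbol in turn, carrying on past any symbol whose FIRST contains ε; result {ε, e, x}.

{ε, e, x}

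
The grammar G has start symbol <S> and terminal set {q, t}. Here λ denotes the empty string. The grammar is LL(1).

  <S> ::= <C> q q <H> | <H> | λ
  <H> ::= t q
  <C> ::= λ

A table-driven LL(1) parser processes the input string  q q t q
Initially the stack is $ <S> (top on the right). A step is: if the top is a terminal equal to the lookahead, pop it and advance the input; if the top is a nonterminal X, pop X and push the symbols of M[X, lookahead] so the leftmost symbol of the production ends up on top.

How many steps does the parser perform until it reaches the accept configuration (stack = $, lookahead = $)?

     Stack          Input      Action
  1  $ <S>          q q t q $  expand <S> ::= <C> q q <H>
  2  $ <H> q q <C>  q q t q $  expand <C> ::= λ
  3  $ <H> q q      q q t q $  match q
  4  $ <H> q        q t q $    match q
  5  $ <H>          t q $      expand <H> ::= t q
  6  $ q t          t q $      match t
  7  $ q            q $        match q
Accept reached after 7 steps.

7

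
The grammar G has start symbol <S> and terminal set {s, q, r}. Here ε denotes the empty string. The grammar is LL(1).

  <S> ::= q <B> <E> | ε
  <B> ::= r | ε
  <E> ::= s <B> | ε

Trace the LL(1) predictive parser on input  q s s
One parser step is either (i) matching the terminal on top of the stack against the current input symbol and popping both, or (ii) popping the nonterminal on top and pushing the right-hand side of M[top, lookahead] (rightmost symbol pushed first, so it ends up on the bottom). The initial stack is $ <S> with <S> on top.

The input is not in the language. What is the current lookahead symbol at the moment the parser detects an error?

s

     Stack        Input    Action
  1  $ <S>        q s s $  expand <S> ::= q <B> <E>
  2  $ <E> <B> q  q s s $  match q
  3  $ <E> <B>    s s $    expand <B> ::= ε
  4  $ <E>        s s $    expand <E> ::= s <B>
  5  $ <B> s      s s $    match s
  6  $ <B>        s $      expand <B> ::= ε
  7  $            s $      error: stack empty but input remains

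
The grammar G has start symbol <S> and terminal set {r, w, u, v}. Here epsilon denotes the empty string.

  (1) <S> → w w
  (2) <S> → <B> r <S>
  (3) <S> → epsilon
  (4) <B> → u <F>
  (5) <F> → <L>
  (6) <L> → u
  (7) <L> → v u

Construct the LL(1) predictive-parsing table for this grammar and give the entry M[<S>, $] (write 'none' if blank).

<S> → epsilon

FIRST(<B>) = {u}
FIRST(<L>) = {u, v}
FIRST(<S>) = {epsilon, u, w}  (via <B> r <S>)
FIRST(<F>) = {u, v}  (via <L>)
FOLLOW(<S>) includes $ since <S> is the start symbol.
FOLLOW(<S>): in <S>→<B> r <S>, the suffix after <S> is empty (adds nothing new). Thus FOLLOW(<S>) = {$}.
For <S> → w w: FIRST(w w) = {w}, so it goes in M[<S>, t] for t ∈ {w}.
For <S> → <B> r <S>: FIRST(<B> r <S>) = {u}, so it goes in M[<S>, t] for t ∈ {u}.
For <S> → epsilon: FIRST(epsilon) = {epsilon}, so it goes in M[<S>, t] for t ∈ {}; since epsilon ∈ FIRST, also for every t ∈ FOLLOW(<S>) = {$}.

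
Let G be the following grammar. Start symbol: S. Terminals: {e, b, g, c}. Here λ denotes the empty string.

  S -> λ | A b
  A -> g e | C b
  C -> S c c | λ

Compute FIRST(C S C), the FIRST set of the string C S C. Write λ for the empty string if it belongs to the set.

FIRST(S): from S->λ we get {λ}; from S->A b we get {b, c, g}. So FIRST(S) = {λ, b, c, g}.
FIRST(C): from C->S c c we get {b, c, g}; from C->λ we get {λ}. So FIRST(C) = {λ, b, c, g}.
FIRST(A): from A->g e we get {g}; from A->C b we get {b, c, g}. So FIRST(A) = {b, c, g}.
FIRST(C S C): take FIRST of each symbol in turn, carrying on past any symbol whose FIRST contains λ; result {λ, b, c, g}.

{λ, b, c, g}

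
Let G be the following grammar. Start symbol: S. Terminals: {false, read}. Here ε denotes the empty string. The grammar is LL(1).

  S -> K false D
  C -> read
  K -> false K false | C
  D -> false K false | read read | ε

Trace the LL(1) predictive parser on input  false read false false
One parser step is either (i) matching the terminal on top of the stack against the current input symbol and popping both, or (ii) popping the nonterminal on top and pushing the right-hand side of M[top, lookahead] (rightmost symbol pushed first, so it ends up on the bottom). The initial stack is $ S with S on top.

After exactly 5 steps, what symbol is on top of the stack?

read

     Stack                    Input                     Action
  1  $ S                      false read false false $  expand S -> K false D
  2  $ D false K              false read false false $  expand K -> false K false
  3  $ D false false K false  false read false false $  match false
  4  $ D false false K        read false false $        expand K -> C
  5  $ D false false C        read false false $        expand C -> read
Stack after step 5: $ D false false read (top = read).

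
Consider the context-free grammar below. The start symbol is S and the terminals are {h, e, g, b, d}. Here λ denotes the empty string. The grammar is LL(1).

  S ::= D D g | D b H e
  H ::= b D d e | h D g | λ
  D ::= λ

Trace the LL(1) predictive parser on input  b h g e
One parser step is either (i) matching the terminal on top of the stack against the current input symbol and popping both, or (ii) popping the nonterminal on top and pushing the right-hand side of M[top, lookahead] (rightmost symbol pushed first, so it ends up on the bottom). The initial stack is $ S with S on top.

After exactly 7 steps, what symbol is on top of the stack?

e

     Stack      Input      Action
  1  $ S        b h g e $  expand S ::= D b H e
  2  $ e H b D  b h g e $  expand D ::= λ
  3  $ e H b    b h g e $  match b
  4  $ e H      h g e $    expand H ::= h D g
  5  $ e g D h  h g e $    match h
  6  $ e g D    g e $      expand D ::= λ
  7  $ e g      g e $      match g
Stack after step 7: $ e (top = e).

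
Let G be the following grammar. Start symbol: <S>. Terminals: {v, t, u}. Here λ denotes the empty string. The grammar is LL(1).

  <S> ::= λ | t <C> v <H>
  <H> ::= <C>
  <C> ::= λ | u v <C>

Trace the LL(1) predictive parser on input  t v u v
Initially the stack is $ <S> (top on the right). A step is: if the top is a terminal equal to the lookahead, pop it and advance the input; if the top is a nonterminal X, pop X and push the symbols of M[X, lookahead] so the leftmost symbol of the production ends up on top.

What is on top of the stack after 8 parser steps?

step 1: stack=$ <S>  input=t v u v $  — expand <S> ::= t <C> v <H>
step 2: stack=$ <H> v <C> t  input=t v u v $  — match t
step 3: stack=$ <H> v <C>  input=v u v $  — expand <C> ::= λ
step 4: stack=$ <H> v  input=v u v $  — match v
step 5: stack=$ <H>  input=u v $  — expand <H> ::= <C>
step 6: stack=$ <C>  input=u v $  — expand <C> ::= u v <C>
step 7: stack=$ <C> v u  input=u v $  — match u
step 8: stack=$ <C> v  input=v $  — match v
Stack after step 8: $ <C> (top = <C>).

<C>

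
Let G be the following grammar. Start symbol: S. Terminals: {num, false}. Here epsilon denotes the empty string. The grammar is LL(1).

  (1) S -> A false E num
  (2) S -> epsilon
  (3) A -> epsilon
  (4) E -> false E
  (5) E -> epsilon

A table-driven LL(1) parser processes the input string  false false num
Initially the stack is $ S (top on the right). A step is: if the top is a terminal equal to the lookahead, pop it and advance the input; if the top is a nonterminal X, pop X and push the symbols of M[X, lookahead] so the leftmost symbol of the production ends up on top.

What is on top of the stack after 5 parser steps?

E

step 1: stack=$ S  input=false false num $  — expand S -> A false E num
step 2: stack=$ num E false A  input=false false num $  — expand A -> epsilon
step 3: stack=$ num E false  input=false false num $  — match false
step 4: stack=$ num E  input=false num $  — expand E -> false E
step 5: stack=$ num E false  input=false num $  — match false
Stack after step 5: $ num E (top = E).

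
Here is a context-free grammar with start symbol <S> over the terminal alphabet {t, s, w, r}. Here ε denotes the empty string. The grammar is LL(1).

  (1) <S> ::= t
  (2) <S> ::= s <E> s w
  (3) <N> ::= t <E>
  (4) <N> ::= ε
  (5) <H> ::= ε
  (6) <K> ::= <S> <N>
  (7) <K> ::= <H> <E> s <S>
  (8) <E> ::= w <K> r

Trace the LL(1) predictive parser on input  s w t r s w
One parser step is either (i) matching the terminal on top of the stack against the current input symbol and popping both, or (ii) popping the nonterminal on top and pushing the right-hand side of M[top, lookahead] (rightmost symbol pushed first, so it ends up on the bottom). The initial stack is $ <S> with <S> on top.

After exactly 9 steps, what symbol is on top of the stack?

     Stack            Input          Action
  1  $ <S>            s w t r s w $  expand <S> ::= s <E> s w
  2  $ w s <E> s      s w t r s w $  match s
  3  $ w s <E>        w t r s w $    expand <E> ::= w <K> r
  4  $ w s r <K> w    w t r s w $    match w
  5  $ w s r <K>      t r s w $      expand <K> ::= <S> <N>
  6  $ w s r <N> <S>  t r s w $      expand <S> ::= t
  7  $ w s r <N> t    t r s w $      match t
  8  $ w s r <N>      r s w $        expand <N> ::= ε
  9  $ w s r          r s w $        match r
Stack after step 9: $ w s (top = s).

s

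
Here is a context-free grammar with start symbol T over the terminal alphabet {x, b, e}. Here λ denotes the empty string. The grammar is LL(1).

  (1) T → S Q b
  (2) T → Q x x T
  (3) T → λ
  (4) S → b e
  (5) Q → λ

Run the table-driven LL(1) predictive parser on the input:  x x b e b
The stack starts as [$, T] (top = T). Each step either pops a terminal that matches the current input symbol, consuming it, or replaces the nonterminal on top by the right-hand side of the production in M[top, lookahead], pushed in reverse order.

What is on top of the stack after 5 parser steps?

S

step 1: stack=$ T  input=x x b e b $  — expand T → Q x x T
step 2: stack=$ T x x Q  input=x x b e b $  — expand Q → λ
step 3: stack=$ T x x  input=x x b e b $  — match x
step 4: stack=$ T x  input=x b e b $  — match x
step 5: stack=$ T  input=b e b $  — expand T → S Q b
Stack after step 5: $ b Q S (top = S).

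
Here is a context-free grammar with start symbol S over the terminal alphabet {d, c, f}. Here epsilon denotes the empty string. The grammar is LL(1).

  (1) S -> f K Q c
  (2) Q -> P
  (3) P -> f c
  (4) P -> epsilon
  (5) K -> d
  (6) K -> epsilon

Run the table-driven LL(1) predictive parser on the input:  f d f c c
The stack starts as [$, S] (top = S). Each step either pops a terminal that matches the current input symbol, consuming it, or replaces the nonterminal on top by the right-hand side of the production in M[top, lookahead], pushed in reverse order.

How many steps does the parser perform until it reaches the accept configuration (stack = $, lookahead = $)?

9

     Stack      Input        Action
  1  $ S        f d f c c $  expand S -> f K Q c
  2  $ c Q K f  f d f c c $  match f
  3  $ c Q K    d f c c $    expand K -> d
  4  $ c Q d    d f c c $    match d
  5  $ c Q      f c c $      expand Q -> P
  6  $ c P      f c c $      expand P -> f c
  7  $ c c f    f c c $      match f
  8  $ c c      c c $        match c
  9  $ c        c $          match c
Accept reached after 9 steps.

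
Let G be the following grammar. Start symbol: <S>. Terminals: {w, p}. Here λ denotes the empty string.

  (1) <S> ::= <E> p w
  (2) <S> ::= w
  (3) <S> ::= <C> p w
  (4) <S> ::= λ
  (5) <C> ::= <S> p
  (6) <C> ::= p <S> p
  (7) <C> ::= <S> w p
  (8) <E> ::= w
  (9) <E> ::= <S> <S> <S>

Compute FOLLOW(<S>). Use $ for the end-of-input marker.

{$, p, w}

FIRST(<S>): from <S>::=<E> p w we get {p, w}; from <S>::=w we get {w}; from <S>::=<C> p w we get {p, w}; from <S>::=λ we get {λ}. So FIRST(<S>) = {λ, p, w}.
FIRST(<C>): from <C>::=<S> p we get {p, w}; from <C>::=p <S> p we get {p}; from <C>::=<S> w p we get {p, w}. So FIRST(<C>) = {p, w}.
FIRST(<E>): from <E>::=w we get {w}; from <E>::=<S> <S> <S> we get {λ, p, w}. So FIRST(<E>) = {λ, p, w}.
FOLLOW(<S>) includes $ since <S> is the start symbol.
FOLLOW(<C>): in <S>::=<C> p w, <C> is followed by p w with FIRST {p}. Thus FOLLOW(<C>) = {p}.
FOLLOW(<E>): in <S>::=<E> p w, <E> is followed by p w with FIRST {p}. Thus FOLLOW(<E>) = {p}.
FOLLOW(<S>): in <C>::=<S> p, <S> is followed by p with FIRST {p}; in <C>::=p <S> p, <S> is followed by p with FIRST {p}; in <C>::=<S> w p, <S> is followed by w p with FIRST {w}; in <E>::=<S> <S> <S> (occurrence 1), <S> is followed by <S> <S> with FIRST {λ, p, w}; in <E>::=<S> <S> <S> (occurrence 1), the suffix after <S> is nullable, so FOLLOW(<S>) ⊇ FOLLOW(<E>) = {p}; in <E>::=<S> <S> <S> (occurrence 2), <S> is followed by <S> with FIRST {λ, p, w}; in <E>::=<S> <S> <S> (occurrence 2), the suffix after <S> is nullable, so FOLLOW(<S>) ⊇ FOLLOW(<E>) = {p}; in <E>::=<S> <S> <S> (occurrence 3), the suffix after <S> is empty, so FOLLOW(<S>) ⊇ FOLLOW(<E>) = {p}. Thus FOLLOW(<S>) = {$, p, w}.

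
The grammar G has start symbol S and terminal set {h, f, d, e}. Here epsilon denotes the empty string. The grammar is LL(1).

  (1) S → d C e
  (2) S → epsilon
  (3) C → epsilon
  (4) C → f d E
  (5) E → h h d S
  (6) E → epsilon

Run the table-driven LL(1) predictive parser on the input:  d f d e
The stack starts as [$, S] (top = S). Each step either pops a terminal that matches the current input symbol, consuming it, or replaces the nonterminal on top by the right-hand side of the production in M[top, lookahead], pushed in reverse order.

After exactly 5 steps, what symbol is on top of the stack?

E

     Stack      Input      Action
  1  $ S        d f d e $  expand S → d C e
  2  $ e C d    d f d e $  match d
  3  $ e C      f d e $    expand C → f d E
  4  $ e E d f  f d e $    match f
  5  $ e E d    d e $      match d
Stack after step 5: $ e E (top = E).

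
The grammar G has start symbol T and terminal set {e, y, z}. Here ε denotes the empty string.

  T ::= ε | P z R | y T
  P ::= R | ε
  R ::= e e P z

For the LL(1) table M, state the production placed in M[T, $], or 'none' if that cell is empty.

T ::= ε

FIRST(R): from R::=e e P z we get {e}. So FIRST(R) = {e}.
FIRST(P): from P::=R we get {e}; from P::=ε we get {ε}. So FIRST(P) = {ε, e}.
FIRST(T): from T::=ε we get {ε}; from T::=P z R we get {e, z}; from T::=y T we get {y}. So FIRST(T) = {ε, e, y, z}.
FOLLOW(T) includes $ since T is the start symbol.
FOLLOW(T): in T::=y T, the suffix after T is empty (adds nothing new). Thus FOLLOW(T) = {$}.
For T ::= ε: FIRST(ε) = {ε}, so it goes in M[T, t] for t ∈ {}; since ε ∈ FIRST, also for every t ∈ FOLLOW(T) = {$}.
For T ::= P z R: FIRST(P z R) = {e, z}, so it goes in M[T, t] for t ∈ {e, z}.
For T ::= y T: FIRST(y T) = {y}, so it goes in M[T, t] for t ∈ {y}.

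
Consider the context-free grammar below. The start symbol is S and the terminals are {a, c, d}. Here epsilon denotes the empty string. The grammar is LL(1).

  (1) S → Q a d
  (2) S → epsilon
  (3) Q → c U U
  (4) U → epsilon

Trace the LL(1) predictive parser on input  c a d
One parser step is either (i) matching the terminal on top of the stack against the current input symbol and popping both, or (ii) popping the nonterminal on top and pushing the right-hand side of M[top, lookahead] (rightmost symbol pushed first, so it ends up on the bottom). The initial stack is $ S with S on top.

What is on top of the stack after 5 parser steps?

     Stack        Input    Action
  1  $ S          c a d $  expand S → Q a d
  2  $ d a Q      c a d $  expand Q → c U U
  3  $ d a U U c  c a d $  match c
  4  $ d a U U    a d $    expand U → epsilon
  5  $ d a U      a d $    expand U → epsilon
Stack after step 5: $ d a (top = a).

a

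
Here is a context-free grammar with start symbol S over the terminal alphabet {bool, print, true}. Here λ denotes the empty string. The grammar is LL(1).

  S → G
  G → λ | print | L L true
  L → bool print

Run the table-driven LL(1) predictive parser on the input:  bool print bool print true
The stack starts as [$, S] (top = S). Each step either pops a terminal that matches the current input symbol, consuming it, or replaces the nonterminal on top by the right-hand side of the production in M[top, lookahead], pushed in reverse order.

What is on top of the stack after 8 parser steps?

step 1: stack=$ S  input=bool print bool print true $  — expand S → G
step 2: stack=$ G  input=bool print bool print true $  — expand G → L L true
step 3: stack=$ true L L  input=bool print bool print true $  — expand L → bool print
step 4: stack=$ true L print bool  input=bool print bool print true $  — match bool
step 5: stack=$ true L print  input=print bool print true $  — match print
step 6: stack=$ true L  input=bool print true $  — expand L → bool print
step 7: stack=$ true print bool  input=bool print true $  — match bool
step 8: stack=$ true print  input=print true $  — match print
Stack after step 8: $ true (top = true).

true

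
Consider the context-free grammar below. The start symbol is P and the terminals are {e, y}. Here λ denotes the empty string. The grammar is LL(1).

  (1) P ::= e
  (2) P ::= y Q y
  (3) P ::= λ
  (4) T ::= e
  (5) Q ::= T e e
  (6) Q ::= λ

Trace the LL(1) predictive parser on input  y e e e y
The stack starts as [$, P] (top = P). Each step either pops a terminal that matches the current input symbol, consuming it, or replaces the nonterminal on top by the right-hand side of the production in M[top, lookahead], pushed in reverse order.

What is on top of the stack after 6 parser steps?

     Stack      Input        Action
  1  $ P        y e e e y $  expand P ::= y Q y
  2  $ y Q y    y e e e y $  match y
  3  $ y Q      e e e y $    expand Q ::= T e e
  4  $ y e e T  e e e y $    expand T ::= e
  5  $ y e e e  e e e y $    match e
  6  $ y e e    e e y $      match e
Stack after step 6: $ y e (top = e).

e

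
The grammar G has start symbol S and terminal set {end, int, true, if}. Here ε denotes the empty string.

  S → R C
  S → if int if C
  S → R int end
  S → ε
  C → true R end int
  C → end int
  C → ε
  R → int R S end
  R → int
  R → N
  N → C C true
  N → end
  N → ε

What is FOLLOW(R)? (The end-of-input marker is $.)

FIRST(C) = {ε, end, true}
FIRST(N) = {ε, end, true}  (via C C true)
FIRST(R) = {ε, end, int, true}  (via N)
FIRST(S) = {ε, end, if, int, true}  (via R C, R int end)
FOLLOW(S) includes $ since S is the start symbol.
FOLLOW(S): in R→int R S end, S is followed by end with FIRST {end}. Thus FOLLOW(S) = {$, end}.
FOLLOW(C): in S→R C, the suffix after C is empty, so FOLLOW(C) ⊇ FOLLOW(S) = {$, end}; in S→if int if C, the suffix after C is empty, so FOLLOW(C) ⊇ FOLLOW(S) = {$, end}; in N→C C true (occurrence 1), C is followed by C true with FIRST {end, true}; in N→C C true (occurrence 2), C is followed by true with FIRST {true}. Thus FOLLOW(C) = {$, end, true}.
FOLLOW(R): in S→R C, R is followed by C with FIRST {ε, end, true}; in S→R C, the suffix after R is nullable, so FOLLOW(R) ⊇ FOLLOW(S) = {$, end}; in S→R int end, R is followed by int end with FIRST {int}; in C→true R end int, R is followed by end int with FIRST {end}; in R→int R S end, R is followed by S end with FIRST {end, if, int, true}. Thus FOLLOW(R) = {$, end, if, int, true}.
FOLLOW(N): in R→N, the suffix after N is empty, so FOLLOW(N) ⊇ FOLLOW(R) = {$, end, if, int, true}. Thus FOLLOW(N) = {$, end, if, int, true}.

{$, end, if, int, true}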